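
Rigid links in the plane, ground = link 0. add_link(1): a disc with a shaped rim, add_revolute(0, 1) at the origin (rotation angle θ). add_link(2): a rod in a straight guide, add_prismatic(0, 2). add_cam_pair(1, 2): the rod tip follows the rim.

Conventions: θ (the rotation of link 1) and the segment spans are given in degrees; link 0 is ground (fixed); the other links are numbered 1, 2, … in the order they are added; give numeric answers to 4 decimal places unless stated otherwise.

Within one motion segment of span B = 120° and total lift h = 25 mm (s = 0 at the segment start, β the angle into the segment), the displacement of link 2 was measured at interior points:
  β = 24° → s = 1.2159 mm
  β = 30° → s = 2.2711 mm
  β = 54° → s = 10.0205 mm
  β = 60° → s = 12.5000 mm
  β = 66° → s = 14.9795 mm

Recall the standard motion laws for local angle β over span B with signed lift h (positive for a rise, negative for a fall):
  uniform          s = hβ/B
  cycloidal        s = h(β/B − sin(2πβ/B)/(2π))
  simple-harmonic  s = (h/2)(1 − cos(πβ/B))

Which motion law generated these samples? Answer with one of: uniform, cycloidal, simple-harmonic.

candidates at β/B = r: uniform s = h·r (linear in β); cycloidal s = h·(r − sin(2πr)/(2π)); simple-harmonic s = (h/2)(1 − cos(πr))
β=24°: printed 1.2159 | uniform 5.0000, cycloidal 1.2159, simple-harmonic 2.3873
β=30°: printed 2.2711 | uniform 6.2500, cycloidal 2.2711, simple-harmonic 3.6612
β=54°: printed 10.0205 | uniform 11.2500, cycloidal 10.0205, simple-harmonic 10.5446
β=60°: printed 12.5000 | uniform 12.5000, cycloidal 12.5000, simple-harmonic 12.5000
β=66°: printed 14.9795 | uniform 13.7500, cycloidal 14.9795, simple-harmonic 14.4554
only one law matches every sample → cycloidal

cycloidal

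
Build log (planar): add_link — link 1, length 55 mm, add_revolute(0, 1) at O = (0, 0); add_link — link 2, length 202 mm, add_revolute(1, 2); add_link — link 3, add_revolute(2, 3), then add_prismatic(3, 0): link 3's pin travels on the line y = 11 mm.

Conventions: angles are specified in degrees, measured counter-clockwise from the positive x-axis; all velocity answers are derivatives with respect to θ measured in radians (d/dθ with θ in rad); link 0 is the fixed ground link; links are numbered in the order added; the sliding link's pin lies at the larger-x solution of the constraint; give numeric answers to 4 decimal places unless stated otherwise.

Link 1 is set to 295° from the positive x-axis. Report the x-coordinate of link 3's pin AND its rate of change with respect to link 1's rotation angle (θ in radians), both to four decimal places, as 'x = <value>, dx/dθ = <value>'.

geometry: r = 55 mm, L = 202 mm, e = 11 mm
crank pin P = (r cos θ, r sin θ) = (23.244004, -49.846928)
h = r sin θ − e = -49.846928 − 11 = -60.846928
x = r cos θ + √(L² − h²) = 23.244004 + 192.617889 = 215.861894
dx/dθ = −r sin θ − h·r cos θ/√(L² − h²) (θ in radians; h = -60.846928) = 57.189581

x = 215.8619, dx/dθ = 57.1896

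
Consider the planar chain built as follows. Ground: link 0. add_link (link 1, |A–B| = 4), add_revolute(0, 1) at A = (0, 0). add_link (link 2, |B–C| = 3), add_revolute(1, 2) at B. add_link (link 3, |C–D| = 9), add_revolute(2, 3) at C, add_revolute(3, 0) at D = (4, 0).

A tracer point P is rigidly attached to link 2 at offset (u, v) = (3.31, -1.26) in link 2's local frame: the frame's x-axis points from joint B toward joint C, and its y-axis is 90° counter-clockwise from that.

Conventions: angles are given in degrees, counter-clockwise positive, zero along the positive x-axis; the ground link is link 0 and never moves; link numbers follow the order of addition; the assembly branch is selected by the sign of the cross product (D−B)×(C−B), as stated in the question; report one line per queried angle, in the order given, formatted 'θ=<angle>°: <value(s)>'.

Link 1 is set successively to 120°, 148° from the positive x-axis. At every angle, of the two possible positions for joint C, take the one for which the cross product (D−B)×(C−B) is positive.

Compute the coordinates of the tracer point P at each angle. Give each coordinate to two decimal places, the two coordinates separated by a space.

A=(0,0), D=(4.00,0)
θ=120°: B = A + 4.00·(cos120°, sin120°) = (-2.0000, 3.4641)
θ=120°: |BD| = 6.9282
θ=120°: circle(B,3.00) ∩ circle(D,9.00): a=-1.7321, h=2.4495
θ=120°:   candidates: C₊=(-2.2753,6.4514) cross=16.971; C₋=(-4.7247,2.2088) cross=-16.971
θ=120°:   branch + wants cross > 0 → take C=(-2.2753,6.4514) (cross=16.971)
θ=120°: ex = (C−B)/|BC| = (-0.0918,0.9958); ey = (-0.9958,-0.0918)
θ=120°: P = B + 3.31·ex + -1.26·ey = (-1.0490,6.8757)
θ=148°: B = A + 4.00·(cos148°, sin148°) = (-3.3922, 2.1197)
θ=148°: |BD| = 7.6901
θ=148°: circle(B,3.00) ∩ circle(D,9.00): a=-0.8363, h=2.8811
θ=148°:   candidates: C₊=(-3.4020,5.1197) cross=22.156; C₋=(-4.9902,-0.4193) cross=-22.156
θ=148°:   branch + wants cross > 0 → take C=(-3.4020,5.1197) (cross=22.156)
θ=148°: ex = (C−B)/|BC| = (-0.0033,1.0000); ey = (-1.0000,-0.0033)
θ=148°: P = B + 3.31·ex + -1.26·ey = (-2.1430,5.4338)

θ=120°: -1.05 6.88
θ=148°: -2.14 5.43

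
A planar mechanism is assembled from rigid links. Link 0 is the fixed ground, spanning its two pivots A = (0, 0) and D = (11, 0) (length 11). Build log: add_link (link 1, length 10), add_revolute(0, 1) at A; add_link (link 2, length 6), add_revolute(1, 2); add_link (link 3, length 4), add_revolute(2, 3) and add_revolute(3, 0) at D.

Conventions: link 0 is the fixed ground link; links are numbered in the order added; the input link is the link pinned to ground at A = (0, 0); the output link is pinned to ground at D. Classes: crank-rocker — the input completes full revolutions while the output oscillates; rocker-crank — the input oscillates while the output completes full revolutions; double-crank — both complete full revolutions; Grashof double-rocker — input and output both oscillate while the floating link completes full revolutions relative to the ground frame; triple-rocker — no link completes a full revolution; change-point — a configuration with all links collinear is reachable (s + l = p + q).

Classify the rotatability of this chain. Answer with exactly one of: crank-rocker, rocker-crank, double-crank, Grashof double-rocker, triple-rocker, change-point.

lengths: ground=11, input=10, coupler=6, output=4
sorted: s=4 (shortest), l=11 (longest), p+q=16
s + l = 15 vs p + q = 16
s + l < p + q (Grashof) with shortest = output link → rocker-crank

rocker-crank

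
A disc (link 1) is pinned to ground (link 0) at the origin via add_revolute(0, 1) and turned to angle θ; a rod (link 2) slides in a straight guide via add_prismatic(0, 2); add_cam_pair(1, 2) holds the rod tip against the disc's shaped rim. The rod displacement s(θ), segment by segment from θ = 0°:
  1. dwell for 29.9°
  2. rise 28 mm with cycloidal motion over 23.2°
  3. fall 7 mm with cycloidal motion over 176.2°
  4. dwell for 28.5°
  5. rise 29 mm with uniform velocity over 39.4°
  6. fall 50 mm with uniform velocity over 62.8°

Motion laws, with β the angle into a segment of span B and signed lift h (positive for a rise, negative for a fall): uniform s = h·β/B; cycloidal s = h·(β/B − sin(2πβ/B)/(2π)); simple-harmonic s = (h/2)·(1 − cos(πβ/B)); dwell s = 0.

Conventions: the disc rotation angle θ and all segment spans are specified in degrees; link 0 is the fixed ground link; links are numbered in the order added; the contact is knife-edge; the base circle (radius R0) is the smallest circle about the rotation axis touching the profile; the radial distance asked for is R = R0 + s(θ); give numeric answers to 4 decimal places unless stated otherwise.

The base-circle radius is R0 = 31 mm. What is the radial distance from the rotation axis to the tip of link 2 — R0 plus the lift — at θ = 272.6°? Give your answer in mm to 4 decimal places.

segment 1 (0° to 29.9°, dwell): s unchanged at 0.0000
segment 2 (29.9° to 53.1°, cycloidal, h = 28) is passed completely: s = 0.0000 + (28) = 28.0000
segment 3 (53.1° to 229.3°, cycloidal, h = -7) is passed completely: s = 28.0000 + (-7) = 21.0000
segment 4 (229.3° to 257.8°, dwell): s unchanged at 21.0000
θ = 272.6° falls in segment 5 (257.8° to 297.2°, uniform, h = 29): β = 272.6 − 257.8 = 14.8°, B = 39.4°; Δs = 29·14.8/39.4 = 10.8934; s = 21.0000 + 10.8934 = 31.8934
R = R0 + s = 31 + 31.8934 = 62.8934

62.8934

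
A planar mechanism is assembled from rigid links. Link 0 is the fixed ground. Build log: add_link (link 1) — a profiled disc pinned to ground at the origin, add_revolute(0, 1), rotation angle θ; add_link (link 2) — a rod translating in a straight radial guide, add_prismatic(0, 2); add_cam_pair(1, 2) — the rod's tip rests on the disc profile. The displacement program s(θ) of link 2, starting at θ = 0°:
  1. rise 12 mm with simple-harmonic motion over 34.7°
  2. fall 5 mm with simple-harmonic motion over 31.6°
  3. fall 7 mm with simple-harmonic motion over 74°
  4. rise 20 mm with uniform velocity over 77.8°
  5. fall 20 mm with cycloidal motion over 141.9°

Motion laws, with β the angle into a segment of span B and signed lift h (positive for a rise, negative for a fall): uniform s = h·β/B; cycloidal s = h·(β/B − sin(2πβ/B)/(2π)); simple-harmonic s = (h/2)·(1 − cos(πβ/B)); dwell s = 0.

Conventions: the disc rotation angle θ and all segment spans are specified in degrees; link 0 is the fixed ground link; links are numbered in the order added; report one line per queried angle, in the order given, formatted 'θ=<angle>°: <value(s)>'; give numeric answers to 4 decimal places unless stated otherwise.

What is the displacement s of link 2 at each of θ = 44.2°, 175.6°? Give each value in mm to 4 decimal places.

seg 1 [0°–34.7°] simple-harmonic, h=12: full span → s += 12 → s = 12.0000
seg 2 [34.7°–66.3°] simple-harmonic, h=-5: θ=44.2° here. β=9.5, B=31.6. -5/2·(1 − cos(π·0.3006)) = -1.0346 → s = 10.9654
seg 2 [34.7°–66.3°] simple-harmonic, h=-5: full span → s += -5 → s = 7.0000
seg 3 [66.3°–140.3°] simple-harmonic, h=-7: full span → s += -7 → s = 0.0000
seg 4 [140.3°–218.1°] uniform, h=20: θ=175.6° here. β=35.3, B=77.8. 20·35.3/77.8 = 9.0746 → s = 9.0746

θ=44.2°: 10.9654
θ=175.6°: 9.0746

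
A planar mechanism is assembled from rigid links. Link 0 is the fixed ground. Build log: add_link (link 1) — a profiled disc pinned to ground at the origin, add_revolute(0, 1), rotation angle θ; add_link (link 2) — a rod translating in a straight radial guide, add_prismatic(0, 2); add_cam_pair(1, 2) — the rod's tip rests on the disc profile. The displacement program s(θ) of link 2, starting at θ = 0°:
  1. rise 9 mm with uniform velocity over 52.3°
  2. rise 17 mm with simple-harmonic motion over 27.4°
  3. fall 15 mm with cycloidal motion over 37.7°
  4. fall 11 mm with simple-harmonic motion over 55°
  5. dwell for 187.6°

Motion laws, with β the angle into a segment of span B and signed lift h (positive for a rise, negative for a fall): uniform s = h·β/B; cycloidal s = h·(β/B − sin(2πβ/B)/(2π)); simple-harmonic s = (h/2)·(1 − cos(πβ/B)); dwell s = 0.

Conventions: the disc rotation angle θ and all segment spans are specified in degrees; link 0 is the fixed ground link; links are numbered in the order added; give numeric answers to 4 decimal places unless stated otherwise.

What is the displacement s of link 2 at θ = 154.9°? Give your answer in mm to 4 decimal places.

seg 1 [0°–52.3°] uniform, h=9: full span → s += 9 → s = 9.0000
seg 2 [52.3°–79.7°] simple-harmonic, h=17: full span → s += 17 → s = 26.0000
seg 3 [79.7°–117.4°] cycloidal, h=-15: full span → s += -15 → s = 11.0000
seg 4 [117.4°–172.4°] simple-harmonic, h=-11: θ=154.9° here. β=37.5, B=55. -11/2·(1 − cos(π·0.6818)) = -8.4735 → s = 2.5265

2.5265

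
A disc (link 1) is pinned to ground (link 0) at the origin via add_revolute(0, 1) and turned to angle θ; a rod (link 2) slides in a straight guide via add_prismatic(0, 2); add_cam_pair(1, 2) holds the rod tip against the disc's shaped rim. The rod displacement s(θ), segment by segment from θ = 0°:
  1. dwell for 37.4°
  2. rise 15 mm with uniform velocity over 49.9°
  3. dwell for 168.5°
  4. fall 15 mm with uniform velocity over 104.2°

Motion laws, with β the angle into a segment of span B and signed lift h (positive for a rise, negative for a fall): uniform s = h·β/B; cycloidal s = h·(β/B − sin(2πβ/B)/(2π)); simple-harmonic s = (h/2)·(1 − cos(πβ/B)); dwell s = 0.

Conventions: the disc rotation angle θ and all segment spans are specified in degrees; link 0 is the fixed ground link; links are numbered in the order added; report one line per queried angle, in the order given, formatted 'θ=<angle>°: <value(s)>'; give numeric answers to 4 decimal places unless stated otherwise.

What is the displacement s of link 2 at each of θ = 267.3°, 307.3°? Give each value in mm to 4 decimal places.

segment 1 (0° to 37.4°, dwell): s unchanged at 0.0000
segment 2 (37.4° to 87.3°, uniform, h = 15) is passed completely: s = 0.0000 + (15) = 15.0000
segment 3 (87.3° to 255.8°, dwell): s unchanged at 15.0000
θ = 267.3° falls in segment 4 (255.8° to 360°, uniform, h = -15): β = 267.3 − 255.8 = 11.5°, B = 104.2°; Δs = -15·11.5/104.2 = -1.6555; s = 15.0000 − 1.6555 = 13.3445
θ = 307.3° falls in segment 4 (255.8° to 360°, uniform, h = -15): β = 307.3 − 255.8 = 51.5°, B = 104.2°; Δs = -15·51.5/104.2 = -7.4136; s = 15.0000 − 7.4136 = 7.5864

θ=267.3°: 13.3445
θ=307.3°: 7.5864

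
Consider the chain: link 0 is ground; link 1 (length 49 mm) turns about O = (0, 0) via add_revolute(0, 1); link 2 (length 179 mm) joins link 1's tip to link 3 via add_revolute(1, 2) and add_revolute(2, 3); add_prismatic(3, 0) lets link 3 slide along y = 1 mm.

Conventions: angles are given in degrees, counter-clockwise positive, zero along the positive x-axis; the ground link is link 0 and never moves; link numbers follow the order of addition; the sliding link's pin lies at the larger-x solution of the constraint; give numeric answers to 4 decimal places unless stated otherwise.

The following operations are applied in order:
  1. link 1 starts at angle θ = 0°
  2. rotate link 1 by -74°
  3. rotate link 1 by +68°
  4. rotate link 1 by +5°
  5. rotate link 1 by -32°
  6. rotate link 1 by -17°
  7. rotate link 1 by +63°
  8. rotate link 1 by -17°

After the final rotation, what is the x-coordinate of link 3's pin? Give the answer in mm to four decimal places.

geometry: r = 49 mm, L = 179 mm, e = 1 mm; θ starts at 0°
rotate link 1 by -74°: θ ← 0° -74° = -74°
rotate link 1 by +68°: θ ← -74° +68° = -6°
rotate link 1 by +5°: θ ← -6° +5° = -1°
rotate link 1 by -32°: θ ← -1° -32° = -33°
rotate link 1 by -17°: θ ← -33° -17° = -50°
rotate link 1 by +63°: θ ← -50° +63° = 13°
rotate link 1 by -17°: θ ← 13° -17° = -4°
crank pin P = (r cos θ, r sin θ) = (48.880638, -3.418067)
h = r sin θ − e = -3.418067 − 1 = -4.418067
x = r cos θ + √(L² − h²) = 48.880638 + 178.945468 = 227.826107

227.8261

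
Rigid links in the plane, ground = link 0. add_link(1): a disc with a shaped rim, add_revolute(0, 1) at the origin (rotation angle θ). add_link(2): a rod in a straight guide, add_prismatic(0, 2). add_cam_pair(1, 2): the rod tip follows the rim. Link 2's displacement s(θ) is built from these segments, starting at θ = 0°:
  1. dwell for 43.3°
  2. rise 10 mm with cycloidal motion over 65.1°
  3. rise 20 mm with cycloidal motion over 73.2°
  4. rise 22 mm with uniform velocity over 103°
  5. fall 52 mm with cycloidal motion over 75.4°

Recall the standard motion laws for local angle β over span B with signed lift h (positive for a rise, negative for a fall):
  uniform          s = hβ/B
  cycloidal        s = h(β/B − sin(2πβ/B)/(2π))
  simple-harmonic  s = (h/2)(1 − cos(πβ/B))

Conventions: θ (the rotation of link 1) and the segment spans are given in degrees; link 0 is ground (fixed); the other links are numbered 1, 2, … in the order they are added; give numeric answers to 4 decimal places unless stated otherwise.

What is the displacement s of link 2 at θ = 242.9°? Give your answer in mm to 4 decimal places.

segment 1 (0° to 43.3°, dwell): s unchanged at 0.0000
segment 2 (43.3° to 108.4°, cycloidal, h = 10) is passed completely: s = 0.0000 + (10) = 10.0000
segment 3 (108.4° to 181.6°, cycloidal, h = 20) is passed completely: s = 10.0000 + (20) = 30.0000
θ = 242.9° falls in segment 4 (181.6° to 284.6°, uniform, h = 22): β = 242.9 − 181.6 = 61.3°, B = 103°; Δs = 22·61.3/103 = 13.0932; s = 30.0000 + 13.0932 = 43.0932

43.0932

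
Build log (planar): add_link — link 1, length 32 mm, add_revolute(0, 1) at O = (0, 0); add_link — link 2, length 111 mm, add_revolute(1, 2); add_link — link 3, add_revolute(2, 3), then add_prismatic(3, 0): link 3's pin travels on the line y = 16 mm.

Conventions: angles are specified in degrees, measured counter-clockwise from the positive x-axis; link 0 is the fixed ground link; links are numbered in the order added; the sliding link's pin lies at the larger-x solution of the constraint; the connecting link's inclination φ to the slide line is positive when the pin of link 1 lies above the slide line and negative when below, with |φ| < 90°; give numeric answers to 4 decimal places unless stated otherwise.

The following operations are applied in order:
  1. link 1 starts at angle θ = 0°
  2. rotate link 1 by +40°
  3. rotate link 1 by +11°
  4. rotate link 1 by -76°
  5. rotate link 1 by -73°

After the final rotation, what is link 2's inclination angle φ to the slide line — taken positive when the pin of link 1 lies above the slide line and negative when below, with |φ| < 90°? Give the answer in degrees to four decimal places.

geometry: r = 32 mm, L = 111 mm, e = 16 mm; θ starts at 0°
rotate link 1 by +40°: θ ← 0° +40° = 40°
rotate link 1 by +11°: θ ← 40° +11° = 51°
rotate link 1 by -76°: θ ← 51° -76° = -25°
rotate link 1 by -73°: θ ← -25° -73° = -98°
h = r sin θ − e = -31.688578 − 16 = -47.688578
sin φ = h / L = -47.688578 / 111 = -0.42962683
φ = arcsin(-0.42962683) = -25.443880°

-25.4439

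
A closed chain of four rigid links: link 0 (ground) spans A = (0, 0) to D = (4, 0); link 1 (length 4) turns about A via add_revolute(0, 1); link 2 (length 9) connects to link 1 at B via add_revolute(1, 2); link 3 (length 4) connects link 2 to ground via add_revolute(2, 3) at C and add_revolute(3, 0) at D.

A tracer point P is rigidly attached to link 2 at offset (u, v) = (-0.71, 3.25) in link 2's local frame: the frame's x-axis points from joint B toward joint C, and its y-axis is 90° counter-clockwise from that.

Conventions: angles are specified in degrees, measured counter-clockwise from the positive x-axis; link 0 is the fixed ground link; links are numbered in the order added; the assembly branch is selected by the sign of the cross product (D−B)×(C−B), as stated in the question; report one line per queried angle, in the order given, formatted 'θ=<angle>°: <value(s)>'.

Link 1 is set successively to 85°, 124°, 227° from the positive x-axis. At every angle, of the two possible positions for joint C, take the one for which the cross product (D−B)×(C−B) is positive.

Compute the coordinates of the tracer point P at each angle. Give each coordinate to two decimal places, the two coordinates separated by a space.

A=(0,0), D=(4.00,0)
θ=85°: B = A + 4.00·(cos85°, sin85°) = (0.3486, 3.9848)
θ=85°: |BD| = 5.4047
θ=85°: circle(B,9.00) ∩ circle(D,4.00): a=8.7156, h=2.2445
θ=85°:   candidates: C₊=(7.8917,-0.9247) cross=12.131; C₋=(4.5820,-3.9574) cross=-12.131
θ=85°:   branch + wants cross > 0 → take C=(7.8917,-0.9247) (cross=12.131)
θ=85°: ex = (C−B)/|BC| = (0.8381,-0.5455); ey = (0.5455,0.8381)
θ=85°: P = B + -0.71·ex + 3.25·ey = (1.5264,7.0960)
θ=124°: B = A + 4.00·(cos124°, sin124°) = (-2.2368, 3.3162)
θ=124°: |BD| = 7.0636
θ=124°: circle(B,9.00) ∩ circle(D,4.00): a=8.1329, h=3.8544
θ=124°:   candidates: C₊=(6.7537,2.9013) cross=27.226; C₋=(3.1346,-3.9053) cross=-27.226
θ=124°:   branch + wants cross > 0 → take C=(6.7537,2.9013) (cross=27.226)
θ=124°: ex = (C−B)/|BC| = (0.9989,-0.0461); ey = (0.0461,0.9989)
θ=124°: P = B + -0.71·ex + 3.25·ey = (-2.7962,6.5954)
θ=227°: B = A + 4.00·(cos227°, sin227°) = (-2.7280, -2.9254)
θ=227°: |BD| = 7.3365
θ=227°: circle(B,9.00) ∩ circle(D,4.00): a=8.0982, h=3.9268
θ=227°:   candidates: C₊=(3.1327,3.9048) cross=28.809; C₋=(6.2643,-3.2974) cross=-28.809
θ=227°:   branch + wants cross > 0 → take C=(3.1327,3.9048) (cross=28.809)
θ=227°: ex = (C−B)/|BC| = (0.6512,0.7589); ey = (-0.7589,0.6512)
θ=227°: P = B + -0.71·ex + 3.25·ey = (-5.6568,-1.3479)

θ=85°: 1.53 7.10
θ=124°: -2.80 6.60
θ=227°: -5.66 -1.35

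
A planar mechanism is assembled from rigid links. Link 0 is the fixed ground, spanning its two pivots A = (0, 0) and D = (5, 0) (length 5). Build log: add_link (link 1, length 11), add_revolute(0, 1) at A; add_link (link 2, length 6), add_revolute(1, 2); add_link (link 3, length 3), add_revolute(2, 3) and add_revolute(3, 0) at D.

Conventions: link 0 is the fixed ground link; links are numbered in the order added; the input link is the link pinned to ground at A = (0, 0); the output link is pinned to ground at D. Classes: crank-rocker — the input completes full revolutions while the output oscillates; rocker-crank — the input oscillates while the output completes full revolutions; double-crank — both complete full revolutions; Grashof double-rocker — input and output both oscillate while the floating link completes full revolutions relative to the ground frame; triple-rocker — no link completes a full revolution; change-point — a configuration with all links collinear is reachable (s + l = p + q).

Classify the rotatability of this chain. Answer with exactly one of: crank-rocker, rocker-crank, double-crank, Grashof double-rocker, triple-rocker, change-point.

lengths: ground=5, input=11, coupler=6, output=3
sorted: s=3 (shortest), l=11 (longest), p+q=11
s + l = 14 vs p + q = 11
s + l > p + q → non-Grashof → no link fully rotates → triple-rocker

triple-rocker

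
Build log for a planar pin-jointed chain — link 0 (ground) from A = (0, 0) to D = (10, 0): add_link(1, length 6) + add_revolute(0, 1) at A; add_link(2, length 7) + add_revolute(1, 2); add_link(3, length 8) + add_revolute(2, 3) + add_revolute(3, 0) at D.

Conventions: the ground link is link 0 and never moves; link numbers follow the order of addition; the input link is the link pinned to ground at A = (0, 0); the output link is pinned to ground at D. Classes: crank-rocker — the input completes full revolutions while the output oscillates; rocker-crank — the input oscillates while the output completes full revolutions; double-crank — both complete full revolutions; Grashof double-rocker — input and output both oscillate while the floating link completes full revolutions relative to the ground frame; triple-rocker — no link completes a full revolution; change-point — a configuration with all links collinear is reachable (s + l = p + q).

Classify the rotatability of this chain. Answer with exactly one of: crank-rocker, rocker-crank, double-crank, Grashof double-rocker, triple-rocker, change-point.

lengths: ground=10, input=6, coupler=7, output=8
sorted: s=6 (shortest), l=10 (longest), p+q=15
s + l = 16 vs p + q = 15
s + l > p + q → non-Grashof → no link fully rotates → triple-rocker

triple-rocker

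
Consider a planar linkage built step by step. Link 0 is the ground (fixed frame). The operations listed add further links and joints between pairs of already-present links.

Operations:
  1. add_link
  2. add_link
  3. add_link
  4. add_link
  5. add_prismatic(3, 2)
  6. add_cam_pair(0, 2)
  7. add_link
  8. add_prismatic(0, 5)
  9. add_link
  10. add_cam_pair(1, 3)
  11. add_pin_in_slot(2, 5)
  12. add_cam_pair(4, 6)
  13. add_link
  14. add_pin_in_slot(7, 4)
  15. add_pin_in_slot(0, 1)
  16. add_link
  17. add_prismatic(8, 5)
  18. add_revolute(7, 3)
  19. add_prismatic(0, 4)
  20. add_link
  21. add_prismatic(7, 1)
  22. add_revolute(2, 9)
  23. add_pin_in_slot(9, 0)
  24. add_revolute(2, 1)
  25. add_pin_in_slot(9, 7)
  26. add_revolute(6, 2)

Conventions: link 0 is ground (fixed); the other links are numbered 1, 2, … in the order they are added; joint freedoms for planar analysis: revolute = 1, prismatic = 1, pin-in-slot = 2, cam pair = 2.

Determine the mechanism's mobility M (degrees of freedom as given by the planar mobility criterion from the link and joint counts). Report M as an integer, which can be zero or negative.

(L,J1,J2)=(1,0,0); link0 fixed
link1: (2,0,0)
link2: (3,0,0)
link3: (4,0,0)
link4: (5,0,0)
P 3-2 [J1]: (5,1,0)
C 0-2 [J2]: (5,1,1)
link5: (6,1,1)
P 0-5 [J1]: (6,2,1)
link6: (7,2,1)
C 1-3 [J2]: (7,2,2)
PS 2-5 [J2]: (7,2,3)
C 4-6 [J2]: (7,2,4)
link7: (8,2,4)
PS 7-4 [J2]: (8,2,5)
PS 0-1 [J2]: (8,2,6)
link8: (9,2,6)
P 8-5 [J1]: (9,3,6)
R 7-3 [J1]: (9,4,6)
P 0-4 [J1]: (9,5,6)
link9: (10,5,6)
P 7-1 [J1]: (10,6,6)
R 2-9 [J1]: (10,7,6)
PS 9-0 [J2]: (10,7,7)
R 2-1 [J1]: (10,8,7)
PS 9-7 [J2]: (10,8,8)
R 6-2 [J1]: (10,9,8)
Grübler: 3·9 − 2·9 − 8 = 1

M = 1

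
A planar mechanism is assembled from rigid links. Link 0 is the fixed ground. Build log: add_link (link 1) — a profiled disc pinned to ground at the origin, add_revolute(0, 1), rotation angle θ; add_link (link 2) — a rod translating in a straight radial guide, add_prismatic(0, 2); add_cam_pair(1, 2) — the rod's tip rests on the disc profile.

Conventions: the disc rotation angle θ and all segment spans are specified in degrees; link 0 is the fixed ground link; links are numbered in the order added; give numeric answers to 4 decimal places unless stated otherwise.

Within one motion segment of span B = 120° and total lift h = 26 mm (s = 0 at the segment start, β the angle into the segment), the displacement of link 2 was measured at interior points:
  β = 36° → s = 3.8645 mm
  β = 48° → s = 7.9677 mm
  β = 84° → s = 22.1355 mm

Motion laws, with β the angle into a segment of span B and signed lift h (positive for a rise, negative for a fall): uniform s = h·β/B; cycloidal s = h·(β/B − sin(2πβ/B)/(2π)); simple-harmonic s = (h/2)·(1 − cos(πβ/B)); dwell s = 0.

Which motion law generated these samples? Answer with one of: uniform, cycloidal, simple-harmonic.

candidates at β/B = r: uniform s = h·r (linear in β); cycloidal s = h·(r − sin(2πr)/(2π)); simple-harmonic s = (h/2)(1 − cos(πr))
β=36°: printed 3.8645 | uniform 7.8000, cycloidal 3.8645, simple-harmonic 5.3588
β=48°: printed 7.9677 | uniform 10.4000, cycloidal 7.9677, simple-harmonic 8.9828
β=84°: printed 22.1355 | uniform 18.2000, cycloidal 22.1355, simple-harmonic 20.6412
only one law matches every sample → cycloidal

cycloidal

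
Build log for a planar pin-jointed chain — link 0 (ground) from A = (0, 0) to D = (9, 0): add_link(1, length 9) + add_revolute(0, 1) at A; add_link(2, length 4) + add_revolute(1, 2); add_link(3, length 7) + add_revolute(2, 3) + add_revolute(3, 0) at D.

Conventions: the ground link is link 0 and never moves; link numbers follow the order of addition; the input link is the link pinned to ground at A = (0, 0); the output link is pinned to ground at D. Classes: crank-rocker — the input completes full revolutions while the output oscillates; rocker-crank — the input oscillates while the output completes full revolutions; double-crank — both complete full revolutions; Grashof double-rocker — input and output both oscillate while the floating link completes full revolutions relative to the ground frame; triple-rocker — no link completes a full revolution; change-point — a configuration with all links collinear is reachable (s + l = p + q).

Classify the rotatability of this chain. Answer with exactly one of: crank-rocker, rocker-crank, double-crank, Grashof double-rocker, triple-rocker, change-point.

lengths: ground=9, input=9, coupler=4, output=7
sorted: s=4 (shortest), l=9 (longest), p+q=16
s + l = 13 vs p + q = 16
s + l < p + q (Grashof) with shortest = coupler link → Grashof double-rocker

Grashof double-rocker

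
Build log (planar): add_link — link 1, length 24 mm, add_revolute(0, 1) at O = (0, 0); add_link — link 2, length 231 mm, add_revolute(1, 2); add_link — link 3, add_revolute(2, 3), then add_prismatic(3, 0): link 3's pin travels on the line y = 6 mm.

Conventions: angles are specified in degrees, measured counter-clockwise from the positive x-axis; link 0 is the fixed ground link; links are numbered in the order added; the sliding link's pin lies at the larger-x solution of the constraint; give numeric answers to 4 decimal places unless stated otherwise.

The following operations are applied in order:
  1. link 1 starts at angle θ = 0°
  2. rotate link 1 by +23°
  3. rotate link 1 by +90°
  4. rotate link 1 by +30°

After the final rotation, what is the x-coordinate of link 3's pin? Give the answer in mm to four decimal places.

geometry: r = 24 mm, L = 231 mm, e = 6 mm; θ starts at 0°
rotate link 1 by +23°: θ ← 0° +23° = 23°
rotate link 1 by +90°: θ ← 23° +90° = 113°
rotate link 1 by +30°: θ ← 113° +30° = 143°
crank pin P = (r cos θ, r sin θ) = (-19.167252, 14.443561)
h = r sin θ − e = 14.443561 − 6 = 8.443561
x = r cos θ + √(L² − h²) = -19.167252 + 230.845633 = 211.678381

211.6784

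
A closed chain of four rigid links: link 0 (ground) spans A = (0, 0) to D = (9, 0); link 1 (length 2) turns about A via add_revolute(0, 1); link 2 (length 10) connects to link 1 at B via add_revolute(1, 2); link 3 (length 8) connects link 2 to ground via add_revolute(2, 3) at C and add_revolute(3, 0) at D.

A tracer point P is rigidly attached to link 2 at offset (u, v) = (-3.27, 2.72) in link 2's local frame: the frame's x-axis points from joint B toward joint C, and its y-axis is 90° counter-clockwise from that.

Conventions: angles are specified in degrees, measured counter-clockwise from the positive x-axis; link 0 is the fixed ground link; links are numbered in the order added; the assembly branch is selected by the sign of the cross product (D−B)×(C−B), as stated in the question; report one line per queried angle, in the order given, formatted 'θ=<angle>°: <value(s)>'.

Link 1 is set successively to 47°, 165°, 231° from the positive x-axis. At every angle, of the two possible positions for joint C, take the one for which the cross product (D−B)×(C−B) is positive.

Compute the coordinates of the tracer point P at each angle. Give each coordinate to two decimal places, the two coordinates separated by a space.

A=(0,0), D=(9.00,0)
θ=47°: B = A + 2.00·(cos47°, sin47°) = (1.3640, 1.4627)
θ=47°: |BD| = 7.7748
θ=47°: circle(B,10.00) ∩ circle(D,8.00): a=6.2026, h=7.8440
θ=47°:   candidates: C₊=(8.9315,7.9997) cross=60.986; C₋=(5.9801,-7.4081) cross=-60.986
θ=47°:   branch + wants cross > 0 → take C=(8.9315,7.9997) (cross=60.986)
θ=47°: ex = (C−B)/|BC| = (0.7568,0.6537); ey = (-0.6537,0.7568)
θ=47°: P = B + -3.27·ex + 2.72·ey = (-2.8887,1.3835)
θ=165°: B = A + 2.00·(cos165°, sin165°) = (-1.9319, 0.5176)
θ=165°: |BD| = 10.9441
θ=165°: circle(B,10.00) ∩ circle(D,8.00): a=7.1168, h=7.0251
θ=165°:   candidates: C₊=(5.5092,7.1982) cross=76.883; C₋=(4.8447,-6.8362) cross=-76.883
θ=165°:   branch + wants cross > 0 → take C=(5.5092,7.1982) (cross=76.883)
θ=165°: ex = (C−B)/|BC| = (0.7441,0.6681); ey = (-0.6681,0.7441)
θ=165°: P = B + -3.27·ex + 2.72·ey = (-6.1822,0.3571)
θ=231°: B = A + 2.00·(cos231°, sin231°) = (-1.2586, -1.5543)
θ=231°: |BD| = 10.3757
θ=231°: circle(B,10.00) ∩ circle(D,8.00): a=6.9227, h=7.2164
θ=231°:   candidates: C₊=(4.5049,6.6177) cross=74.875; C₋=(6.6669,-7.6522) cross=-74.875
θ=231°:   branch + wants cross > 0 → take C=(4.5049,6.6177) (cross=74.875)
θ=231°: ex = (C−B)/|BC| = (0.5764,0.8172); ey = (-0.8172,0.5764)
θ=231°: P = B + -3.27·ex + 2.72·ey = (-5.3661,-2.6589)

θ=47°: -2.89 1.38
θ=165°: -6.18 0.36
θ=231°: -5.37 -2.66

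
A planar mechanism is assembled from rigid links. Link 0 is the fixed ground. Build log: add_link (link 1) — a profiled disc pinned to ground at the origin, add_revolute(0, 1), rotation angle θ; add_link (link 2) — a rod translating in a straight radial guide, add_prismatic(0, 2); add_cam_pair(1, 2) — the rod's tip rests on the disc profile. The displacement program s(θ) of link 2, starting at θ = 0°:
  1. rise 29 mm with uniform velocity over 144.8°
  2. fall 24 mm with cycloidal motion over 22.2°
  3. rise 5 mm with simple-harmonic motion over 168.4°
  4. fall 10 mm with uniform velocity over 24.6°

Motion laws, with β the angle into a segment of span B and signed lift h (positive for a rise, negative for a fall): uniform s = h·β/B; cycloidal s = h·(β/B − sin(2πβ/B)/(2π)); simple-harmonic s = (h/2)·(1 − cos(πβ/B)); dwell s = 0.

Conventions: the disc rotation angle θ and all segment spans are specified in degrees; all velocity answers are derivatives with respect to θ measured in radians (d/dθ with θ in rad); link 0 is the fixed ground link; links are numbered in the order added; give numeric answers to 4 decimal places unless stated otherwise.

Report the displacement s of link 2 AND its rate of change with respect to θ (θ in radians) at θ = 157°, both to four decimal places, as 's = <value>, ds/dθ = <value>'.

seg 1 [0°–144.8°] uniform, h=29: full span → s += 29 → s = 29.0000
seg 2 [144.8°–167°] cycloidal, h=-24: θ=157° here. β=12.2, B=22.2. -24·(0.5495 − sin(2π·0.5495)/(2π)) = -14.3593 → s = 14.6407
velocity in seg [144.8°–167°] (cycloidal), θ in radians: β = 12.2° = 0.2129 rad, B = 22.2° = 0.3875 rad; ds/dθ = (h/B)(1 − cos(2πβ/B)) = ((-24)/0.3875)(1 − cos(2π·0.5495)) = -120.905077 mm/rad

s = 14.6407, ds/dθ = -120.9051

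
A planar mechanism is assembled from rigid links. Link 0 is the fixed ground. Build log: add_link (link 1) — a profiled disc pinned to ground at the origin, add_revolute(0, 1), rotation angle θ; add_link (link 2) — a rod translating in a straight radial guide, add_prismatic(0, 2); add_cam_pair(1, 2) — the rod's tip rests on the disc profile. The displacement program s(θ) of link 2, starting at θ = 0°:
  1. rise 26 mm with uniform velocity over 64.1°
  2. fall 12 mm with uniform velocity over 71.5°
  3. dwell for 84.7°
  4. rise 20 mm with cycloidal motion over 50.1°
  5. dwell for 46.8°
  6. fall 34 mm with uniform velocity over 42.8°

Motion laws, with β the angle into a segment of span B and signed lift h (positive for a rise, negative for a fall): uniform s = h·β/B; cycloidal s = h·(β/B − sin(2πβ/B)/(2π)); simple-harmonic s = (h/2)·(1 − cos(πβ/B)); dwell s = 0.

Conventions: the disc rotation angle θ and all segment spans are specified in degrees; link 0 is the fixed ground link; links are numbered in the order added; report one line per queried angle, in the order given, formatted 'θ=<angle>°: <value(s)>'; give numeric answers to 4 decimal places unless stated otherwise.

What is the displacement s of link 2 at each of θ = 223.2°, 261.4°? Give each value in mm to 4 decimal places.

seg 1 [0°–64.1°] uniform, h=26: full span → s += 26 → s = 26.0000
seg 2 [64.1°–135.6°] uniform, h=-12: full span → s += -12 → s = 14.0000
seg 3 [135.6°–220.3°] dwell: s stays 14.0000
seg 4 [220.3°–270.4°] cycloidal, h=20: θ=223.2° here. β=2.9, B=50.1. 20·(0.0579 − sin(2π·0.0579)/(2π)) = 0.0254 → s = 14.0254
seg 4 [220.3°–270.4°] cycloidal, h=20: θ=261.4° here. β=41.1, B=50.1. 20·(0.8204 − sin(2π·0.8204)/(2π)) = 19.2843 → s = 33.2843

θ=223.2°: 14.0254
θ=261.4°: 33.2843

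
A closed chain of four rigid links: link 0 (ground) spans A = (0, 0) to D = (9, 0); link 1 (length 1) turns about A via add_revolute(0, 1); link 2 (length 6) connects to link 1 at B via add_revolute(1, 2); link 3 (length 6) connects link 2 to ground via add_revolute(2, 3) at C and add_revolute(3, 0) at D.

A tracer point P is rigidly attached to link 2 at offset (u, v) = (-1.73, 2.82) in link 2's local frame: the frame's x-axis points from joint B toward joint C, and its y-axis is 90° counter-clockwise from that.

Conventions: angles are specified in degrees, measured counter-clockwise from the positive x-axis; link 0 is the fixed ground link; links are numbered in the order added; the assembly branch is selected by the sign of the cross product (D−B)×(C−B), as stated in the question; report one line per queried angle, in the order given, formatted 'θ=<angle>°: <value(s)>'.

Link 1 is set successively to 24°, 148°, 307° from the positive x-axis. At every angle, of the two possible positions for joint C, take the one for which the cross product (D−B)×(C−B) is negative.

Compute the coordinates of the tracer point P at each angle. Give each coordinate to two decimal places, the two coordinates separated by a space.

A=(0,0), D=(9.00,0)
θ=24°: B = A + 1.00·(cos24°, sin24°) = (0.9135, 0.4067)
θ=24°: |BD| = 8.0967
θ=24°: circle(B,6.00) ∩ circle(D,6.00): a=4.0483, h=4.4284
θ=24°:   candidates: C₊=(5.1792,4.6262) cross=35.856; C₋=(4.7343,-4.2195) cross=-35.856
θ=24°:   branch - wants cross < 0 → take C=(4.7343,-4.2195) (cross=-35.856)
θ=24°: ex = (C−B)/|BC| = (0.6368,-0.7710); ey = (0.7710,0.6368)
θ=24°: P = B + -1.73·ex + 2.82·ey = (1.9862,3.5364)
θ=148°: B = A + 1.00·(cos148°, sin148°) = (-0.8480, 0.5299)
θ=148°: |BD| = 9.8623
θ=148°: circle(B,6.00) ∩ circle(D,6.00): a=4.9311, h=3.4182
θ=148°:   candidates: C₊=(4.2596,3.6782) cross=33.711; C₋=(3.8923,-3.1483) cross=-33.711
θ=148°:   branch - wants cross < 0 → take C=(3.8923,-3.1483) (cross=-33.711)
θ=148°: ex = (C−B)/|BC| = (0.7901,-0.6130); ey = (0.6130,0.7901)
θ=148°: P = B + -1.73·ex + 2.82·ey = (-0.4861,3.8184)
θ=307°: B = A + 1.00·(cos307°, sin307°) = (0.6018, -0.7986)
θ=307°: |BD| = 8.4361
θ=307°: circle(B,6.00) ∩ circle(D,6.00): a=4.2180, h=4.2671
θ=307°:   candidates: C₊=(4.3969,3.8486) cross=35.998; C₋=(5.2049,-4.6473) cross=-35.998
θ=307°:   branch - wants cross < 0 → take C=(5.2049,-4.6473) (cross=-35.998)
θ=307°: ex = (C−B)/|BC| = (0.7672,-0.6414); ey = (0.6414,0.7672)
θ=307°: P = B + -1.73·ex + 2.82·ey = (1.0835,2.4745)

θ=24°: 1.99 3.54
θ=148°: -0.49 3.82
θ=307°: 1.08 2.47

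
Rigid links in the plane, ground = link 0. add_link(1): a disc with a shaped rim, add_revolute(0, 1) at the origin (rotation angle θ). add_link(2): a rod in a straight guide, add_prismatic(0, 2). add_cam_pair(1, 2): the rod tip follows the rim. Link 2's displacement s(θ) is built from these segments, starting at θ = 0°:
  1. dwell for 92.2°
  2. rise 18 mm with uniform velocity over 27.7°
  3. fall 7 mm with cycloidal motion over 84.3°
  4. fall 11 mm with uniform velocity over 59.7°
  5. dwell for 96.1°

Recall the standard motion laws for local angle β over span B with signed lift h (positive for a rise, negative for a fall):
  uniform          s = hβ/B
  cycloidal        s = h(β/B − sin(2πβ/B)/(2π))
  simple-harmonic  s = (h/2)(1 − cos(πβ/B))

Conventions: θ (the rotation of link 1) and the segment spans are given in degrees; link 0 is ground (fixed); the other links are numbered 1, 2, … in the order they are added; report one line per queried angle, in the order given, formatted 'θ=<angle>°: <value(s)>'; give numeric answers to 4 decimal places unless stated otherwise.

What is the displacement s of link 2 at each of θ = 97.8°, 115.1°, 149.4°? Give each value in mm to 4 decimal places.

segment 1 (0° to 92.2°, dwell): s unchanged at 0.0000
θ = 97.8° falls in segment 2 (92.2° to 119.9°, uniform, h = 18): β = 97.8 − 92.2 = 5.6°, B = 27.7°; Δs = 18·5.6/27.7 = 3.6390; s = 0.0000 + 3.6390 = 3.6390
θ = 115.1° falls in segment 2 (92.2° to 119.9°, uniform, h = 18): β = 115.1 − 92.2 = 22.9°, B = 27.7°; Δs = 18·22.9/27.7 = 14.8809; s = 0.0000 + 14.8809 = 14.8809
segment 2 (92.2° to 119.9°, uniform, h = 18) is passed completely: s = 0.0000 + (18) = 18.0000
θ = 149.4° falls in segment 3 (119.9° to 204.2°, cycloidal, h = -7): β = 149.4 − 119.9 = 29.5°, B = 84.3°; Δs = -7·(0.3499 − sin(2π·0.3499)/(2π)) = -1.5480; s = 18.0000 − 1.5480 = 16.4520

θ=97.8°: 3.6390
θ=115.1°: 14.8809
θ=149.4°: 16.4520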